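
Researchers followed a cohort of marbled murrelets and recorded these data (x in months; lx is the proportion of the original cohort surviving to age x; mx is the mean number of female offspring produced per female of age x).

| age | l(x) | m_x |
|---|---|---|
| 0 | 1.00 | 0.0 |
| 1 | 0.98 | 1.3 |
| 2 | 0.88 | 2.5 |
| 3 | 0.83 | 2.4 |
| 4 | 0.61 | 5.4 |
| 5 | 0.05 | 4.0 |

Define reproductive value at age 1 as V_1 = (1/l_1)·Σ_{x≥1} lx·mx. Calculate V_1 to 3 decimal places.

lx·mx for x ≥ 1: 1.274, 2.2, 1.992, 3.294, 0.2 → sum = 8.96
V_1 = 8.96 / l_1 = 8.96 / 0.98 = 9.142857… → 9.143

9.143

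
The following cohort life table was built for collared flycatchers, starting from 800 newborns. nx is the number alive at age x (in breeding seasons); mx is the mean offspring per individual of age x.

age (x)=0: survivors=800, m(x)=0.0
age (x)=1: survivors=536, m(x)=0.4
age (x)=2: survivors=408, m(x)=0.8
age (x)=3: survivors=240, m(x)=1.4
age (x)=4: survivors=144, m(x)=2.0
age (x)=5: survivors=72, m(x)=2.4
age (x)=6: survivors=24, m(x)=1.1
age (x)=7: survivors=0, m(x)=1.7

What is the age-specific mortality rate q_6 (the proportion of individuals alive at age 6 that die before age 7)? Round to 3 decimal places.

lx = nx/n0 = nx/800: 1, 0.67, 0.51, 0.3, 0.18, 0.09, 0.03, 0
q_6 = (l_6 − l_7) / l_6 = (0.03 − 0) / 0.03
     = 0.03 / 0.03 = 1 → 1.000

1.000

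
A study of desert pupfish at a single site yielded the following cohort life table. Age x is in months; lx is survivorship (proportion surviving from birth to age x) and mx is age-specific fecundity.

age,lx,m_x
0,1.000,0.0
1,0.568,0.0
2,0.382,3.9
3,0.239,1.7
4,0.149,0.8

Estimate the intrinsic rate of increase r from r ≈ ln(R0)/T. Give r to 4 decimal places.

R0 = Σ lx·mx = 0 + 0 + 1.4898 + 0.4063 + 0.1192 = 2.0153
Σ x·lx·mx = 4.6753; T = 4.6753/2.0153 = 2.3199…
r ≈ ln(R0)/T = ln(2.0153)/2.3199… = 0.302068… → 0.3021

0.3021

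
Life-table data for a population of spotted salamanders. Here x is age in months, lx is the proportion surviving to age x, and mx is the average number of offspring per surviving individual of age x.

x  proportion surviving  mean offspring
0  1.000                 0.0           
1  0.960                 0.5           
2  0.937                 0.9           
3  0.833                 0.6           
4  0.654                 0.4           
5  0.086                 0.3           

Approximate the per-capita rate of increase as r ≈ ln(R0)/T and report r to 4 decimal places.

R0 = Σ lx·mx = 0 + 0.48 + 0.8433 + 0.4998 + 0.2616 + 0.0258 = 2.1105
Σ x·lx·mx = 4.8414; T = 4.8414/2.1105 = 2.29396…
r ≈ ln(R0)/T = ln(2.1105)/2.29396… = 0.325605… → 0.3256

0.3256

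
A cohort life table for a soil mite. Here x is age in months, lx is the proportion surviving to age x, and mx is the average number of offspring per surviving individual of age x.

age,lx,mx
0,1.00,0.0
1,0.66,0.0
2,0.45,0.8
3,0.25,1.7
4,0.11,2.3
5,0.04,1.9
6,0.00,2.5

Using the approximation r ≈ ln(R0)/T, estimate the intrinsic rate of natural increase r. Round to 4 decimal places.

R0 = Σ lx·mx = 0 + 0 + 0.36 + 0.425 + 0.253 + 0.076 + 0 = 1.114
Σ x·lx·mx = 3.387; T = 3.387/1.114 = 3.04039…
r ≈ ln(R0)/T = ln(1.114)/3.04039… = 0.035508… → 0.0355

0.0355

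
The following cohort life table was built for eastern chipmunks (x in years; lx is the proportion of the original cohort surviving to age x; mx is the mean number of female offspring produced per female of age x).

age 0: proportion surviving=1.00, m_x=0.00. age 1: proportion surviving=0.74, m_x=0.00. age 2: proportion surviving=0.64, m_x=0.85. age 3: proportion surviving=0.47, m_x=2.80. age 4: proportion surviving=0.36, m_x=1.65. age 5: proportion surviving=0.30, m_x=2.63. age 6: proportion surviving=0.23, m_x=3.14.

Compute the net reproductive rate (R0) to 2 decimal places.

lx·mx by age: 0, 0, 0.544, 1.316, 0.594, 0.789, 0.7222
R0 = Σ lx·mx = 3.9652 → 3.97

3.97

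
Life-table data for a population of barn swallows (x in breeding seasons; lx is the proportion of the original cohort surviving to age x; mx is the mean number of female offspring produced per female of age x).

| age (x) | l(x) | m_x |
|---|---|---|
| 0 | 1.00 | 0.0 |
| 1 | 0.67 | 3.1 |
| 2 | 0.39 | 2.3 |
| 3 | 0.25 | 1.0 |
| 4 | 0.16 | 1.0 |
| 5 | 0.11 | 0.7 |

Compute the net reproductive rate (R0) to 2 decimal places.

lx·mx by age: 0, 2.077, 0.897, 0.25, 0.16, 0.077
R0 = Σ lx·mx = 3.461 → 3.46

3.46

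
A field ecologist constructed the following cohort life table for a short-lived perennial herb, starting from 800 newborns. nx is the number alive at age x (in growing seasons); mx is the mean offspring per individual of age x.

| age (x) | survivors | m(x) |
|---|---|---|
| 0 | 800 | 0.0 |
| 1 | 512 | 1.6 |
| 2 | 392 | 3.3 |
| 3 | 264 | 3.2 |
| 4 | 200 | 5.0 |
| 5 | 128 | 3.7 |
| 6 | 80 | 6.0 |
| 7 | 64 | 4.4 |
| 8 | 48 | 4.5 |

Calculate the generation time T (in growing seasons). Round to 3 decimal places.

lx = nx/n0 = nx/800: 1, 0.64, 0.49, 0.33, 0.25, 0.16, 0.1, 0.08, 0.06
lx·mx: 0, 1.024, 1.617, 1.056, 1.25, 0.592, 0.6, 0.352, 0.27 → R0 = 6.761
x·lx·mx: 0, 1.024, 3.234, 3.168, 5, 2.96, 3.6, 2.464, 2.16 → Σ = 23.61
T = 23.61 / 6.761 = 3.492087… → 3.492

3.492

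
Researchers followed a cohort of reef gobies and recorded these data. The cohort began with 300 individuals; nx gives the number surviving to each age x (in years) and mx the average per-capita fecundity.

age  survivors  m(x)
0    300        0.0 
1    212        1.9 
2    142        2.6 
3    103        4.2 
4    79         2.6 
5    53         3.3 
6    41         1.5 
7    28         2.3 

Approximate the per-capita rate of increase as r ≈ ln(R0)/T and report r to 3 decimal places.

lx = nx/n0 = nx/300: 1, 0.70667…, 0.47333…, 0.34333…, 0.26333…, 0.17667…, 0.13667…, 0.09333…
R0 = Σ lx·mx = 0 + 1.34267… + 1.23067… + 1.442… + 0.68467… + 0.583… + 0.205… + 0.21467… = 5.702667…
Σ x·lx·mx = 16.516333…; T = 16.516333…/5.702667… = 2.89625…
r ≈ ln(R0)/T = ln(5.702667…)/2.89625… = 0.6011… → 0.601

0.601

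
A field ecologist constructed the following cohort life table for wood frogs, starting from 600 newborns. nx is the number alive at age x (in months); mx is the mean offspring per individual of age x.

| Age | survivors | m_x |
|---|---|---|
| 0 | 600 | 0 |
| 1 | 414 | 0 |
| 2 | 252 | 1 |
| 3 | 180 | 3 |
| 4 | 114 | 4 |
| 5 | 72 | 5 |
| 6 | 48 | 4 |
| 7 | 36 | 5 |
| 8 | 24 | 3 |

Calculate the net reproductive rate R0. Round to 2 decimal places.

lx = nx/n0 = nx/600: 1, 0.69, 0.42, 0.3, 0.19, 0.12, 0.08, 0.06, 0.04
lx·mx by age: 0, 0, 0.42, 0.9, 0.76, 0.6, 0.32, 0.3, 0.12
R0 = Σ lx·mx = 3.42 → 3.42

3.42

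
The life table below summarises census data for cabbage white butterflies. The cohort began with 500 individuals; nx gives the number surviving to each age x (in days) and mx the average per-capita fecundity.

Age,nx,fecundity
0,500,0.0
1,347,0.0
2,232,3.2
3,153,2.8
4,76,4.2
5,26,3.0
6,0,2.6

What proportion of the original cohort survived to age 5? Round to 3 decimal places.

l_5 = n_5/n_0 = 26/500 = 0.052 → 0.052

0.052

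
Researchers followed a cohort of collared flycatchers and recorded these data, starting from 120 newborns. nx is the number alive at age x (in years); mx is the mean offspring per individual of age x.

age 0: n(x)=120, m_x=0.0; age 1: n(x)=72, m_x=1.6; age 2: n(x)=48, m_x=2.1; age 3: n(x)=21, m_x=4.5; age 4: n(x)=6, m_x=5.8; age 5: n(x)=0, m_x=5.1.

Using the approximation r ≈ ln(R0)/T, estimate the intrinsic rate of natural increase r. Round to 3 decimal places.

lx = nx/n0 = nx/120: 1, 0.6, 0.4, 0.175, 0.05, 0
R0 = Σ lx·mx = 0 + 0.96 + 0.84 + 0.7875 + 0.29 + 0 = 2.8775
Σ x·lx·mx = 6.1625; T = 6.1625/2.8775 = 2.14162…
r ≈ ln(R0)/T = ln(2.8775)/2.14162… = 0.49352… → 0.494

0.494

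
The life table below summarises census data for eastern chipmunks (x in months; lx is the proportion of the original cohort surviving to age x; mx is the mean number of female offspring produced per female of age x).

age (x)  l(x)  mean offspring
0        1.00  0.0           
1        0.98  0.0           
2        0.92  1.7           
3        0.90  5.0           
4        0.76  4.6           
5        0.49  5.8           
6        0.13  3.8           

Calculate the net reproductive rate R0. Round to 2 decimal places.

lx·mx by age: 0, 0, 1.564, 4.5, 3.496, 2.842, 0.494
R0 = Σ lx·mx = 12.896 → 12.90

12.90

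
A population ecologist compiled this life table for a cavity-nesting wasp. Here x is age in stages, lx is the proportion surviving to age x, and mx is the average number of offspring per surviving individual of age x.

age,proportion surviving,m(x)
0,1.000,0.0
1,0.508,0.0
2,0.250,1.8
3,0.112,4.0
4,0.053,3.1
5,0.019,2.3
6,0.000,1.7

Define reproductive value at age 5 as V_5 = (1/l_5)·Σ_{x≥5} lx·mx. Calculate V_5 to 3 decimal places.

2.300

lx·mx for x ≥ 5: 0.0437, 0 → sum = 0.0437
V_5 = 0.0437 / l_5 = 0.0437 / 0.019 = 2.3 → 2.300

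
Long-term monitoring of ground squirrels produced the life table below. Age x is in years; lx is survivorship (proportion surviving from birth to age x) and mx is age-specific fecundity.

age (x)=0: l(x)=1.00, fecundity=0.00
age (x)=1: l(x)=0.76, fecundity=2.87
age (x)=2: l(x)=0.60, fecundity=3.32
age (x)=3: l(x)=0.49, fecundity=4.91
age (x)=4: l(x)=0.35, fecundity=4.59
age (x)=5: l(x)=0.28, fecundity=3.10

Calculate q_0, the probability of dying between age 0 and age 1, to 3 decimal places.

q_0 = (l_0 − l_1) / l_0 = (1 − 0.76) / 1
     = 0.24 / 1 = 0.24 → 0.240

0.240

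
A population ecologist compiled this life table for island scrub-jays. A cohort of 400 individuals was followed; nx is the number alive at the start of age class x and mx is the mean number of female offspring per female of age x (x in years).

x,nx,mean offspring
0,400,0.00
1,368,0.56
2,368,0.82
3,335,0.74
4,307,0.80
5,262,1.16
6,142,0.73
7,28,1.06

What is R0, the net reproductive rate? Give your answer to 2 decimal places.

3.60

lx = nx/n0 = nx/400: 1, 0.92, 0.92, 0.8375, 0.7675, 0.655, 0.355, 0.07
lx·mx by age: 0, 0.5152, 0.7544, 0.61975, 0.614, 0.7598, 0.25915, 0.0742
R0 = Σ lx·mx = 3.5965 → 3.60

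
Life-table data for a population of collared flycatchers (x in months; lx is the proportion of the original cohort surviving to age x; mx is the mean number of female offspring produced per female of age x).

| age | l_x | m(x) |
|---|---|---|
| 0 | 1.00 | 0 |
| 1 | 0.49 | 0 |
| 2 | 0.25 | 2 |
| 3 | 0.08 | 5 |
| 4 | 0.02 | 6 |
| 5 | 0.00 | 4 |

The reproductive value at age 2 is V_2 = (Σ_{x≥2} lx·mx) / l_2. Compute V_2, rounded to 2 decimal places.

4.08

lx·mx for x ≥ 2: 0.5, 0.4, 0.12, 0 → sum = 1.02
V_2 = 1.02 / l_2 = 1.02 / 0.25 = 4.08 → 4.08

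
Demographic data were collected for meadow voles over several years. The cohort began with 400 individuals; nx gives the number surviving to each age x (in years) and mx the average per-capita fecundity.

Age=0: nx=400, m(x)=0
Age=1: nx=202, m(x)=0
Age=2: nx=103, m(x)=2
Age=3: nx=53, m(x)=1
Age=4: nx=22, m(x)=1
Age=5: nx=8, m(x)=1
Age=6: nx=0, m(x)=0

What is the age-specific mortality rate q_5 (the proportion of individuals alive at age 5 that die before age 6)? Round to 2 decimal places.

1.00

lx = nx/n0 = nx/400: 1, 0.505, 0.2575, 0.1325, 0.055, 0.02, 0
q_5 = (l_5 − l_6) / l_5 = (0.02 − 0) / 0.02
     = 0.02 / 0.02 = 1 → 1.00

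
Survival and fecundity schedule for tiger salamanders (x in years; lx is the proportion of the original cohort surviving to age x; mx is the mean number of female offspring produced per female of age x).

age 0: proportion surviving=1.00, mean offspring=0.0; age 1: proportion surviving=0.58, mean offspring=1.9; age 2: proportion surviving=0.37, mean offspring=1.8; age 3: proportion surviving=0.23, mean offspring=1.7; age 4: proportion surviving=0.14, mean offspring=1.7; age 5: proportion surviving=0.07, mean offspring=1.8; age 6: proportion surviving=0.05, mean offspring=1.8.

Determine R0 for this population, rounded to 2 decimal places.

lx·mx by age: 0, 1.102, 0.666, 0.391, 0.238, 0.126, 0.09
R0 = Σ lx·mx = 2.613 → 2.61

2.61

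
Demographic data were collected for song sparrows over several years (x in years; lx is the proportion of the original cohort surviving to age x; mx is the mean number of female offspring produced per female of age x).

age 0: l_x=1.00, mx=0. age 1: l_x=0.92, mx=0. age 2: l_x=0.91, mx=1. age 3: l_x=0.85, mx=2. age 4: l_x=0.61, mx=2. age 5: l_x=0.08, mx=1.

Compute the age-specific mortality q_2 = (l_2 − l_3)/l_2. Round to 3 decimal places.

0.066

q_2 = (l_2 − l_3) / l_2 = (0.91 − 0.85) / 0.91
     = 0.06 / 0.91 = 0.065934… → 0.066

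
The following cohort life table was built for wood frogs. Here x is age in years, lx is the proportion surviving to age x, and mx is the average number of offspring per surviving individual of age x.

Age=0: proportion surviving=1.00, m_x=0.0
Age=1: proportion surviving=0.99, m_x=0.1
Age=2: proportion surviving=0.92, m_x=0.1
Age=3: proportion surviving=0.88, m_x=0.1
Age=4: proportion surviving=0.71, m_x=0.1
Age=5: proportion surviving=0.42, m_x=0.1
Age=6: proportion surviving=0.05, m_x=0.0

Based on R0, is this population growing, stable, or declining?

R0 = Σ lx·mx = 0 + 0.099 + 0.092 + 0.088 + 0.071 + 0.042 + 0 = 0.392
R0 < 1, so the population is declining.

declining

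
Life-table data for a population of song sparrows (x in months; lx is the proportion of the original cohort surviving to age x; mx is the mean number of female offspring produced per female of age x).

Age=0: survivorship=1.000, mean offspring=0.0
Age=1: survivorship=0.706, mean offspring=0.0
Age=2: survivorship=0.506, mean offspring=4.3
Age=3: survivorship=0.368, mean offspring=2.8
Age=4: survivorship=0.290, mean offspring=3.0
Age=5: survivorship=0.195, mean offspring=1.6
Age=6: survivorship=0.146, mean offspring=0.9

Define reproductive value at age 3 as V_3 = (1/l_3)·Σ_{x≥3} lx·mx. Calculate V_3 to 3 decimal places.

lx·mx for x ≥ 3: 1.0304, 0.87, 0.312, 0.1314 → sum = 2.3438
V_3 = 2.3438 / l_3 = 2.3438 / 0.368 = 6.369022… → 6.369

6.369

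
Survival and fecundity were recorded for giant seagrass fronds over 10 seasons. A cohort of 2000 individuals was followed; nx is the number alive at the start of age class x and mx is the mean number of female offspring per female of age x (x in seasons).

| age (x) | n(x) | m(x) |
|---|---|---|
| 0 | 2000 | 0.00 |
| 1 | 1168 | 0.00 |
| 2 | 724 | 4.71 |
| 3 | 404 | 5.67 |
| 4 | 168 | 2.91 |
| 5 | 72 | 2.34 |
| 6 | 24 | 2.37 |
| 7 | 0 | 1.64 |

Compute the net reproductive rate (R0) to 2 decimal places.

3.21

lx = nx/n0 = nx/2000: 1, 0.584, 0.362, 0.202, 0.084, 0.036, 0.012, 0
lx·mx by age: 0, 0, 1.70502, 1.14534, 0.24444, 0.08424, 0.02844, 0
R0 = Σ lx·mx = 3.20748 → 3.21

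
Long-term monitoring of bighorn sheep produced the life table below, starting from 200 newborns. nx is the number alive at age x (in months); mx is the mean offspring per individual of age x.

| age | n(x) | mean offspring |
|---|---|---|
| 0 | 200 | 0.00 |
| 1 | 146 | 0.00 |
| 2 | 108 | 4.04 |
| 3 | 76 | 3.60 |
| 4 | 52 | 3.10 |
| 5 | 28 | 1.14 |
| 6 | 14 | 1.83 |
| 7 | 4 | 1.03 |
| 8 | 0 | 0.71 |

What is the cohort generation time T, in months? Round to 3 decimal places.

lx = nx/n0 = nx/200: 1, 0.73, 0.54, 0.38, 0.26, 0.14, 0.07, 0.02, 0
lx·mx: 0, 0, 2.1816, 1.368, 0.806, 0.1596, 0.1281, 0.0206, 0 → R0 = 4.6639
x·lx·mx: 0, 0, 4.3632, 4.104, 3.224, 0.798, 0.7686, 0.1442, 0 → Σ = 13.402
T = 13.402 / 4.6639 = 2.873561… → 2.874

2.874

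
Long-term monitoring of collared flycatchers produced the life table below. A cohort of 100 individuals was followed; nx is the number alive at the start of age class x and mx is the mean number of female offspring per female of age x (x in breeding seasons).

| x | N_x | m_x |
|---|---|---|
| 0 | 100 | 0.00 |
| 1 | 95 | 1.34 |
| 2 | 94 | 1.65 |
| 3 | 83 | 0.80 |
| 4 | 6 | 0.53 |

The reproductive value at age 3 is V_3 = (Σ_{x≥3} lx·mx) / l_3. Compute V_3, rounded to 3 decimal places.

lx = nx/n0 = nx/100: 1, 0.95, 0.94, 0.83, 0.06
lx·mx for x ≥ 3: 0.664, 0.0318 → sum = 0.6958
V_3 = 0.6958 / l_3 = 0.6958 / 0.83 = 0.838313… → 0.838

0.838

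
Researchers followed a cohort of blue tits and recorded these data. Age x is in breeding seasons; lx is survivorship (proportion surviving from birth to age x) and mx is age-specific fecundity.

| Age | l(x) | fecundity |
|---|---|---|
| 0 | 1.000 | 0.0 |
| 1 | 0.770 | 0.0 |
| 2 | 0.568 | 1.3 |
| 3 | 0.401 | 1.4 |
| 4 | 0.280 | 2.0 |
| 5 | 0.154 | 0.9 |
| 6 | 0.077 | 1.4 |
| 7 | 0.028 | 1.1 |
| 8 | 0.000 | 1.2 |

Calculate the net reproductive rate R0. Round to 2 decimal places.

lx·mx by age: 0, 0, 0.7384, 0.5614, 0.56, 0.1386, 0.1078, 0.0308, 0
R0 = Σ lx·mx = 2.137 → 2.14

2.14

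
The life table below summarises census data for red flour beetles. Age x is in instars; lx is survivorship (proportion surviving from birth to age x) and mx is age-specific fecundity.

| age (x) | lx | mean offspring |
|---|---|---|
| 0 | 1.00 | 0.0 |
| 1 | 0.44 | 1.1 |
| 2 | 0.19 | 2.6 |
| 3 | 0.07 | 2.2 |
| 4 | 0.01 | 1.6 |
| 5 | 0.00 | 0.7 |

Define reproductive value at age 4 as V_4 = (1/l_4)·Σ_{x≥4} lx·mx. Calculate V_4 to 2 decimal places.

1.60

lx·mx for x ≥ 4: 0.016, 0 → sum = 0.016
V_4 = 0.016 / l_4 = 0.016 / 0.01 = 1.6 → 1.60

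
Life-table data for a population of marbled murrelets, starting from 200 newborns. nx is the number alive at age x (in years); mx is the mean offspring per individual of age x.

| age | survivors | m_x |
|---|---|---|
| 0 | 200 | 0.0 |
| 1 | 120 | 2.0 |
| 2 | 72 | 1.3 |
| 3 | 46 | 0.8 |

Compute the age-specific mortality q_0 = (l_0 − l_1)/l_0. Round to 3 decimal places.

lx = nx/n0 = nx/200: 1, 0.6, 0.36, 0.23
q_0 = (l_0 − l_1) / l_0 = (1 − 0.6) / 1
     = 0.4 / 1 = 0.4 → 0.400

0.400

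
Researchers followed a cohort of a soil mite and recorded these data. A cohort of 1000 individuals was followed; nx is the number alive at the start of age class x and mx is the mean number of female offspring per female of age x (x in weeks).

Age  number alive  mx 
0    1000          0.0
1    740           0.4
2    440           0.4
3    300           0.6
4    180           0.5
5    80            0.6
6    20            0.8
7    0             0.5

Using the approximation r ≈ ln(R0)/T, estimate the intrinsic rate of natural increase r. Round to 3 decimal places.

lx = nx/n0 = nx/1000: 1, 0.74, 0.44, 0.3, 0.18, 0.08, 0.02, 0
R0 = Σ lx·mx = 0 + 0.296 + 0.176 + 0.18 + 0.09 + 0.048 + 0.016 + 0 = 0.806
Σ x·lx·mx = 1.884; T = 1.884/0.806 = 2.33747…
r ≈ ln(R0)/T = ln(0.806)/2.33747… = -0.09227… → -0.092

-0.092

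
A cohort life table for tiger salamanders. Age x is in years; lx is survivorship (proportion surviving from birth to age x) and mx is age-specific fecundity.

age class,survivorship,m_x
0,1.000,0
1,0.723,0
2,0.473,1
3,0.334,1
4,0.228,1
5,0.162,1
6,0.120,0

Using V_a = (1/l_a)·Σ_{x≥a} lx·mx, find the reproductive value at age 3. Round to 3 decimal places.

lx·mx for x ≥ 3: 0.334, 0.228, 0.162, 0 → sum = 0.724
V_3 = 0.724 / l_3 = 0.724 / 0.334 = 2.167665… → 2.168

2.168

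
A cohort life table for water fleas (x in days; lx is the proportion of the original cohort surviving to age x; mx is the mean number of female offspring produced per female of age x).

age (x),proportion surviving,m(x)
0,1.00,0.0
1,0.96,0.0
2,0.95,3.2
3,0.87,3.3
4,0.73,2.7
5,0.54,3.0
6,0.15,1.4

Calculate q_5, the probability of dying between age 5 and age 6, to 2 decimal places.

0.72

q_5 = (l_5 − l_6) / l_5 = (0.54 − 0.15) / 0.54
     = 0.39 / 0.54 = 0.722222… → 0.72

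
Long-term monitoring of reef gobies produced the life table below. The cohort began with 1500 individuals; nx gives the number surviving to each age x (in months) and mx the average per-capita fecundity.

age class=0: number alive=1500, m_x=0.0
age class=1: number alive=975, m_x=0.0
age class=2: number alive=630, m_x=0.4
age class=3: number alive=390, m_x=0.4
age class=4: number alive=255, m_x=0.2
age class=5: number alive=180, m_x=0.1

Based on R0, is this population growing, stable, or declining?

lx = nx/n0 = nx/1500: 1, 0.65, 0.42, 0.26, 0.17, 0.12
R0 = Σ lx·mx = 0 + 0 + 0.168 + 0.104 + 0.034 + 0.012 = 0.318
R0 < 1, so the population is declining.

declining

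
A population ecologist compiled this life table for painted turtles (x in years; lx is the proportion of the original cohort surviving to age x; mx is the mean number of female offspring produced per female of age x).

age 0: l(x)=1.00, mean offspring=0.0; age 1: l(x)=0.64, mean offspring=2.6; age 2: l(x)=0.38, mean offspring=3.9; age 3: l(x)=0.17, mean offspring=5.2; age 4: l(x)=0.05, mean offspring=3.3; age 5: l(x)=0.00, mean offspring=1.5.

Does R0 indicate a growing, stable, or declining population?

R0 = Σ lx·mx = 0 + 1.664 + 1.482 + 0.884 + 0.165 + 0 = 4.195
R0 > 1, so the population is growing.

growing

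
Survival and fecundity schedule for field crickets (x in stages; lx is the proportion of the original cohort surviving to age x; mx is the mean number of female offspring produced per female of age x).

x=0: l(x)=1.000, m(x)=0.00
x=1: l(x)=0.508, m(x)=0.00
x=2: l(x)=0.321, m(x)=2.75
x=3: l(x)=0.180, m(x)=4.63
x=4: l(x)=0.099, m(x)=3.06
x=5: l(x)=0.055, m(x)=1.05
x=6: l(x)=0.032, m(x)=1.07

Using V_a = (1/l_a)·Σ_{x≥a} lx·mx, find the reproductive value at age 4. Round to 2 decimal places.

lx·mx for x ≥ 4: 0.30294, 0.05775, 0.03424 → sum = 0.39493
V_4 = 0.39493 / l_4 = 0.39493 / 0.099 = 3.989192… → 3.99

3.99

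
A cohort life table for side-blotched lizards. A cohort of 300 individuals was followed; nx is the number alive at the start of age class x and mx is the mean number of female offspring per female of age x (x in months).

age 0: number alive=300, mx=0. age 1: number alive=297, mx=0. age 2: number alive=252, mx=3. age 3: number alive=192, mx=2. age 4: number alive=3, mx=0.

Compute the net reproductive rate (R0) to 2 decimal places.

lx = nx/n0 = nx/300: 1, 0.99, 0.84, 0.64, 0.01
lx·mx by age: 0, 0, 2.52, 1.28, 0
R0 = Σ lx·mx = 3.8 → 3.80

3.80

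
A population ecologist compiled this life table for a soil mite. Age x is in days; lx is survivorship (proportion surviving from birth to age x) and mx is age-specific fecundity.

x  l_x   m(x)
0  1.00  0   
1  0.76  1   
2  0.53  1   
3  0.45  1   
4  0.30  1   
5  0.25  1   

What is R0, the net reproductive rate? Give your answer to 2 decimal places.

2.29

lx·mx by age: 0, 0.76, 0.53, 0.45, 0.3, 0.25
R0 = Σ lx·mx = 2.29 → 2.29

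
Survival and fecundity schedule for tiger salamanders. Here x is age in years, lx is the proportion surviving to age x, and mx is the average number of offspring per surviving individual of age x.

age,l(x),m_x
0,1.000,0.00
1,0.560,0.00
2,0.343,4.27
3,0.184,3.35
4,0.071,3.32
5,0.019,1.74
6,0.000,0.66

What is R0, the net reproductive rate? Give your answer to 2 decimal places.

lx·mx by age: 0, 0, 1.46461, 0.6164, 0.23572, 0.03306, 0
R0 = Σ lx·mx = 2.34979 → 2.35

2.35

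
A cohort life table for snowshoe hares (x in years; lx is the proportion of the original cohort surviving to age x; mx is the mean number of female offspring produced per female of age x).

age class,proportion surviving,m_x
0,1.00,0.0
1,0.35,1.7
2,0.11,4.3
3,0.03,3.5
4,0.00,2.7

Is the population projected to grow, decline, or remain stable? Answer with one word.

growing

R0 = Σ lx·mx = 0 + 0.595 + 0.473 + 0.105 + 0 = 1.173
R0 > 1, so the population is growing.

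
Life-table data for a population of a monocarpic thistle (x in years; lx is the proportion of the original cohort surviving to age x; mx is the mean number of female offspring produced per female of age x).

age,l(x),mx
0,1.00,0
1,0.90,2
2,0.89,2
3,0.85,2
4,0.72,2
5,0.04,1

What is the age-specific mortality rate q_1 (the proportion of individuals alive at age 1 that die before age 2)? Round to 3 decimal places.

q_1 = (l_1 − l_2) / l_1 = (0.9 − 0.89) / 0.9
     = 0.01 / 0.9 = 0.011111… → 0.011

0.011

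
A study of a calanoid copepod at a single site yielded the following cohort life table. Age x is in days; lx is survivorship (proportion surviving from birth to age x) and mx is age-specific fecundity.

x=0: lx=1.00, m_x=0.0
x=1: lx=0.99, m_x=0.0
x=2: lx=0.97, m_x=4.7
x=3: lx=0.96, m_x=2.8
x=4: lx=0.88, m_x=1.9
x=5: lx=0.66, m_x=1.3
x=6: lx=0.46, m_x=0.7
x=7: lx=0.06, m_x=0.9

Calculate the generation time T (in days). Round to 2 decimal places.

lx·mx: 0, 0, 4.559, 2.688, 1.672, 0.858, 0.322, 0.054 → R0 = 10.153
x·lx·mx: 0, 0, 9.118, 8.064, 6.688, 4.29, 1.932, 0.378 → Σ = 30.47
T = 30.47 / 10.153 = 3.001083… → 3.00

3.00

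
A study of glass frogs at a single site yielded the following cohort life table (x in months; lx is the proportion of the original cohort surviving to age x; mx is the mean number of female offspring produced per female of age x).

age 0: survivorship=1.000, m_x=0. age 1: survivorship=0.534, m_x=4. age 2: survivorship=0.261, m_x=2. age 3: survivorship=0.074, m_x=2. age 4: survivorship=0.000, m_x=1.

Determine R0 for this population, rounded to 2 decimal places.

lx·mx by age: 0, 2.136, 0.522, 0.148, 0
R0 = Σ lx·mx = 2.806 → 2.81

2.81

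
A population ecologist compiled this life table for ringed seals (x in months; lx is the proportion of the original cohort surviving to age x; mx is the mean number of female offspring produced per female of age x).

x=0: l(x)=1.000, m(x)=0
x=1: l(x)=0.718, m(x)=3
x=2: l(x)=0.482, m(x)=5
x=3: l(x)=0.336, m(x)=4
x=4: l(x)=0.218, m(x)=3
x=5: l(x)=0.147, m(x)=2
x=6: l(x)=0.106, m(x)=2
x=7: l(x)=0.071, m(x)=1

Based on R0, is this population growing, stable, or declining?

R0 = Σ lx·mx = 0 + 2.154 + 2.41 + 1.344 + 0.654 + 0.294 + 0.212 + 0.071 = 7.139
R0 > 1, so the population is growing.

growing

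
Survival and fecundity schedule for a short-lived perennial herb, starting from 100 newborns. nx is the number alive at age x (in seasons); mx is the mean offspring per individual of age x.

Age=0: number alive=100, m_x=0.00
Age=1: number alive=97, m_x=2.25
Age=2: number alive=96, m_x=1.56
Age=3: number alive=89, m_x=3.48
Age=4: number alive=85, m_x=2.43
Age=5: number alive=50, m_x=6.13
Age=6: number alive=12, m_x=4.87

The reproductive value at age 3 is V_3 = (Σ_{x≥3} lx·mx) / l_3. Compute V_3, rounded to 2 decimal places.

lx = nx/n0 = nx/100: 1, 0.97, 0.96, 0.89, 0.85, 0.5, 0.12
lx·mx for x ≥ 3: 3.0972, 2.0655, 3.065, 0.5844 → sum = 8.8121
V_3 = 8.8121 / l_3 = 8.8121 / 0.89 = 9.901236… → 9.90

9.90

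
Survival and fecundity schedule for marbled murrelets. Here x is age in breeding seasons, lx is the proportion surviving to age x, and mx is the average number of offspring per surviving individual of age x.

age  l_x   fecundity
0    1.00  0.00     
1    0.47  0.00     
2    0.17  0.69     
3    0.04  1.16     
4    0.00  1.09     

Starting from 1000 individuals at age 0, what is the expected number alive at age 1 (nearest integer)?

470

Expected survivors = N0 · l_1 = 1000 × 0.47 = 470 → 470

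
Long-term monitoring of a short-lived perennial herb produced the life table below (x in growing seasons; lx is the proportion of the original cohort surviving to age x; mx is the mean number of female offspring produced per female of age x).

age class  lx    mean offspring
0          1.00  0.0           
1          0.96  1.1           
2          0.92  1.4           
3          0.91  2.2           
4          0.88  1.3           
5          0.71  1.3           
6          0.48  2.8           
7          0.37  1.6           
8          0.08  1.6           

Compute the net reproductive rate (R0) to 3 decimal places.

8.477

lx·mx by age: 0, 1.056, 1.288, 2.002, 1.144, 0.923, 1.344, 0.592, 0.128
R0 = Σ lx·mx = 8.477 → 8.477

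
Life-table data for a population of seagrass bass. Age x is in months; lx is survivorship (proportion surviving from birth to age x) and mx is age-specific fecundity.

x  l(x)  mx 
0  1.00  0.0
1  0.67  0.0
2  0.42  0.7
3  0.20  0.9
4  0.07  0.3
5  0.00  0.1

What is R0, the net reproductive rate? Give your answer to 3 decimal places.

0.495

lx·mx by age: 0, 0, 0.294, 0.18, 0.021, 0
R0 = Σ lx·mx = 0.495 → 0.495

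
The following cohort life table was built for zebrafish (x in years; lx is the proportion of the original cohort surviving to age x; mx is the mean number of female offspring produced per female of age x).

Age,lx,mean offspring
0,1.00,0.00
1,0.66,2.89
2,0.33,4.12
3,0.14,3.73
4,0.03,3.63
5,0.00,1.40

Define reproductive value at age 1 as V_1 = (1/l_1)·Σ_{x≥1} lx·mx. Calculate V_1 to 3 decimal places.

5.906

lx·mx for x ≥ 1: 1.9074, 1.3596, 0.5222, 0.1089, 0 → sum = 3.8981
V_1 = 3.8981 / l_1 = 3.8981 / 0.66 = 5.906212… → 5.906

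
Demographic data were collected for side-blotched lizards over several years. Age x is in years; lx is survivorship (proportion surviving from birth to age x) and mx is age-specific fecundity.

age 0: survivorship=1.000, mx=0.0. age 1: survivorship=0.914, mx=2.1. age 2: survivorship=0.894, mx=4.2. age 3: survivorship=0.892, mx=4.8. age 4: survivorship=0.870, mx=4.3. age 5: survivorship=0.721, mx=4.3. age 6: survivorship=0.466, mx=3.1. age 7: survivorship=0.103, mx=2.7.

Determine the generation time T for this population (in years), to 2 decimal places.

lx·mx: 0, 1.9194, 3.7548, 4.2816, 3.741, 3.1003, 1.4446, 0.2781 → R0 = 18.5198
x·lx·mx: 0, 1.9194, 7.5096, 12.8448, 14.964, 15.5015, 8.6676, 1.9467 → Σ = 63.3536
T = 63.3536 / 18.5198 = 3.420858… → 3.42

3.42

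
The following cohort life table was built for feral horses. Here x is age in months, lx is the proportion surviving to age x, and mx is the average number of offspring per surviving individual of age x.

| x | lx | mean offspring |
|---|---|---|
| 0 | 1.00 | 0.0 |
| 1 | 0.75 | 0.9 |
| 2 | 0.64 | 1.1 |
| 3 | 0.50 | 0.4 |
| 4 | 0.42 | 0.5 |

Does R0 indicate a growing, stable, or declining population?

growing

R0 = Σ lx·mx = 0 + 0.675 + 0.704 + 0.2 + 0.21 = 1.789
R0 > 1, so the population is growing.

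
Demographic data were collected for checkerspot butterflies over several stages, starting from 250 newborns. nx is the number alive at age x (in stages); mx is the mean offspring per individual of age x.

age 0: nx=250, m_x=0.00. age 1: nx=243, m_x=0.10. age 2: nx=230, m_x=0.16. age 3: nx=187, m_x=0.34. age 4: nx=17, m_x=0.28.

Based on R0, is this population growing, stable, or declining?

declining

lx = nx/n0 = nx/250: 1, 0.972, 0.92, 0.748, 0.068
R0 = Σ lx·mx = 0 + 0.0972 + 0.1472 + 0.25432 + 0.01904 = 0.51776
R0 < 1, so the population is declining.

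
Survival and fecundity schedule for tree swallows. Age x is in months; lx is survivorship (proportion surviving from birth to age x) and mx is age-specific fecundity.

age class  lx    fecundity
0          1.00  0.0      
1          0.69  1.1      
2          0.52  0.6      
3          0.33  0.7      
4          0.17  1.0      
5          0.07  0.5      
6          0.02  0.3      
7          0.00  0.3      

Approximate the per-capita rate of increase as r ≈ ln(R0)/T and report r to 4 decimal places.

R0 = Σ lx·mx = 0 + 0.759 + 0.312 + 0.231 + 0.17 + 0.035 + 0.006 + 0 = 1.513
Σ x·lx·mx = 2.967; T = 2.967/1.513 = 1.961…
r ≈ ln(R0)/T = ln(1.513)/1.961… = 0.211164… → 0.2112

0.2112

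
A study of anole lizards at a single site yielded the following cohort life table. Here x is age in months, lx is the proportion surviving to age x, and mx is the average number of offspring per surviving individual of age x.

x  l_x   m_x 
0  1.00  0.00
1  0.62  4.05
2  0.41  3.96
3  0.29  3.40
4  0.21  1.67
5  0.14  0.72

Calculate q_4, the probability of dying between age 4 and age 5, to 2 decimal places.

0.33

q_4 = (l_4 − l_5) / l_4 = (0.21 − 0.14) / 0.21
     = 0.07 / 0.21 = 0.333333… → 0.33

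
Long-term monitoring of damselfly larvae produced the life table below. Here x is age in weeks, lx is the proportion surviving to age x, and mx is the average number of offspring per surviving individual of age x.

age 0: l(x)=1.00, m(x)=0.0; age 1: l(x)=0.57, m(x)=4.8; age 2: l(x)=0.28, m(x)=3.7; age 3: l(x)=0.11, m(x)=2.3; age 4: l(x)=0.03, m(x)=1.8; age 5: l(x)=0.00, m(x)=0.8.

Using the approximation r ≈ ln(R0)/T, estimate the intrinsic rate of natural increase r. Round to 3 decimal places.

R0 = Σ lx·mx = 0 + 2.736 + 1.036 + 0.253 + 0.054 + 0 = 4.079
Σ x·lx·mx = 5.783; T = 5.783/4.079 = 1.41775…
r ≈ ln(R0)/T = ln(4.079)/1.41775… = 0.99161… → 0.992

0.992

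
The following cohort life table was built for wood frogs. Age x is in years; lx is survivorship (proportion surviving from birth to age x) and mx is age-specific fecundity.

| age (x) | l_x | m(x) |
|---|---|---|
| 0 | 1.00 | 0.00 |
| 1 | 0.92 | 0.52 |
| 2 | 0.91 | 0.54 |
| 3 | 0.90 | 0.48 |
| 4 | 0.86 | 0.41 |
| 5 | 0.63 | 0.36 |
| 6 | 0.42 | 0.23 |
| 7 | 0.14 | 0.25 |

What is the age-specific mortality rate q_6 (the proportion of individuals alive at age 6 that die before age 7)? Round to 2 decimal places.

q_6 = (l_6 − l_7) / l_6 = (0.42 − 0.14) / 0.42
     = 0.28 / 0.42 = 0.666667… → 0.67

0.67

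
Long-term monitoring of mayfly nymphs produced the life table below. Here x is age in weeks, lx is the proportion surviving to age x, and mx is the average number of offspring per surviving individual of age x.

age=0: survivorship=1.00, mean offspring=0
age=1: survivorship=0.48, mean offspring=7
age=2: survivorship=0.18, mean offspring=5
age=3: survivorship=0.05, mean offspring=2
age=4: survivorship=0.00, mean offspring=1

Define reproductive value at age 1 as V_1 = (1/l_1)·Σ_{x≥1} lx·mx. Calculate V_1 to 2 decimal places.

lx·mx for x ≥ 1: 3.36, 0.9, 0.1, 0 → sum = 4.36
V_1 = 4.36 / l_1 = 4.36 / 0.48 = 9.083333… → 9.08

9.08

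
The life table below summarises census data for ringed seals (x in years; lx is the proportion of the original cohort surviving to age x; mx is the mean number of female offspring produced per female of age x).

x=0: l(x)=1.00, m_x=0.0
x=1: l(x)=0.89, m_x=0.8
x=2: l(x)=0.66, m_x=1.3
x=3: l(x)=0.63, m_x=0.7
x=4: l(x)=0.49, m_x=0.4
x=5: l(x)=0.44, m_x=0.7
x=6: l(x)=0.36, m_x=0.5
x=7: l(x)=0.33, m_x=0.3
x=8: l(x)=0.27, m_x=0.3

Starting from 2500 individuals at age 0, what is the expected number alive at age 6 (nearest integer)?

Expected survivors = N0 · l_6 = 2500 × 0.36 = 900 → 900

900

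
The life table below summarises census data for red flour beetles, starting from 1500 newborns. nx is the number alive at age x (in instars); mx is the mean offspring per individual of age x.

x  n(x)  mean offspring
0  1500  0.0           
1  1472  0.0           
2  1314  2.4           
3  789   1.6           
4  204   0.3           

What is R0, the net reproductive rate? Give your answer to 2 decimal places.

lx = nx/n0 = nx/1500: 1, 0.98133…, 0.876, 0.526, 0.136
lx·mx by age: 0, 0, 2.1024, 0.8416, 0.0408
R0 = Σ lx·mx = 2.9848… → 2.98

2.98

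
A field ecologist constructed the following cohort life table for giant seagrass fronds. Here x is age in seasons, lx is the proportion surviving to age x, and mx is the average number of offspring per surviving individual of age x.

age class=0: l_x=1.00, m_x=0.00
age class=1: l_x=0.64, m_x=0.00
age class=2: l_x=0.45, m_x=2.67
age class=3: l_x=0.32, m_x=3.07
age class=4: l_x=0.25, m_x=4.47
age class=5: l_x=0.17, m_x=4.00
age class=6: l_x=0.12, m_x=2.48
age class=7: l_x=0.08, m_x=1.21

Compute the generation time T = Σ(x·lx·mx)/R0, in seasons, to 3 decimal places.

lx·mx: 0, 0, 1.2015, 0.9824, 1.1175, 0.68, 0.2976, 0.0968 → R0 = 4.3758
x·lx·mx: 0, 0, 2.403, 2.9472, 4.47, 3.4, 1.7856, 0.6776 → Σ = 15.6834
T = 15.6834 / 4.3758 = 3.584122… → 3.584

3.584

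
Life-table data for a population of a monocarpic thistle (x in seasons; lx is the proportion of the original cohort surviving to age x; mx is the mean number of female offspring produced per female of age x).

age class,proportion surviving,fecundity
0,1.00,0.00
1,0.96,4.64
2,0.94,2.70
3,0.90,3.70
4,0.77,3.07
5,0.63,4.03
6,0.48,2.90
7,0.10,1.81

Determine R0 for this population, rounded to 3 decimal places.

16.798

lx·mx by age: 0, 4.4544, 2.538, 3.33, 2.3639, 2.5389, 1.392, 0.181
R0 = Σ lx·mx = 16.7982 → 16.798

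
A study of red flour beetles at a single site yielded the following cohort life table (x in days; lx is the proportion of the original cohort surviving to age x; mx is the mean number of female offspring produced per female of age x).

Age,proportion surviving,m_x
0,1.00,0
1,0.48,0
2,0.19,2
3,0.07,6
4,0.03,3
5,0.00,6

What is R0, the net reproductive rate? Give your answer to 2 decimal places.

0.89

lx·mx by age: 0, 0, 0.38, 0.42, 0.09, 0
R0 = Σ lx·mx = 0.89 → 0.89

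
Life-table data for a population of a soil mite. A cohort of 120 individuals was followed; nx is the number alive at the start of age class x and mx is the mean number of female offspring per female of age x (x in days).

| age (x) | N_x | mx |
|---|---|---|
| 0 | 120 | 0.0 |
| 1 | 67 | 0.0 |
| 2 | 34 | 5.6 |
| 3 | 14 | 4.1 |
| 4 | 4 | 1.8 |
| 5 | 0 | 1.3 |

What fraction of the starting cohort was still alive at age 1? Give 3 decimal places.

l_1 = n_1/n_0 = 67/120 = 0.558333… → 0.558

0.558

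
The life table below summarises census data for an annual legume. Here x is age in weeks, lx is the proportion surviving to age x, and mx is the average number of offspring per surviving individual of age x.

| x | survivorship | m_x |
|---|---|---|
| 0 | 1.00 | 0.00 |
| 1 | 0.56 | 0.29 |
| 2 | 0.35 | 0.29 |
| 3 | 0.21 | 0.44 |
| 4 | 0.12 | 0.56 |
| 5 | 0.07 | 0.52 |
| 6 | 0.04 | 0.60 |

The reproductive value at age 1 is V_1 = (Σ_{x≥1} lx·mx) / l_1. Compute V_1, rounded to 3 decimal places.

lx·mx for x ≥ 1: 0.1624, 0.1015, 0.0924, 0.0672, 0.0364, 0.024 → sum = 0.4839
V_1 = 0.4839 / l_1 = 0.4839 / 0.56 = 0.864107… → 0.864

0.864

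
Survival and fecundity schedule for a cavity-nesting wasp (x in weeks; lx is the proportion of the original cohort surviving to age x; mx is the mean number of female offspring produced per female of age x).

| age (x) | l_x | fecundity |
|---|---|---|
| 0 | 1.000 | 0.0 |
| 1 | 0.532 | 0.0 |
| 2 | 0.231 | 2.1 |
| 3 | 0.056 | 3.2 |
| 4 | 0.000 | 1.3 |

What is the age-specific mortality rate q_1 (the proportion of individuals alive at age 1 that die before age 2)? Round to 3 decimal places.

0.566

q_1 = (l_1 − l_2) / l_1 = (0.532 − 0.231) / 0.532
     = 0.301 / 0.532 = 0.565789… → 0.566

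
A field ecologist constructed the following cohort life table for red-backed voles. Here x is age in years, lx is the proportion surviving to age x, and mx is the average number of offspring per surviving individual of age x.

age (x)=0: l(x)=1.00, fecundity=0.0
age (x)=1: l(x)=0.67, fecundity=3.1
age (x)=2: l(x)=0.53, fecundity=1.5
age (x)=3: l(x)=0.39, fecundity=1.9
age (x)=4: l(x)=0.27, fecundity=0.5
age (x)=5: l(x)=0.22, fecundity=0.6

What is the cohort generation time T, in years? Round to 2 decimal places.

1.83

lx·mx: 0, 2.077, 0.795, 0.741, 0.135, 0.132 → R0 = 3.88
x·lx·mx: 0, 2.077, 1.59, 2.223, 0.54, 0.66 → Σ = 7.09
T = 7.09 / 3.88 = 1.82732… → 1.83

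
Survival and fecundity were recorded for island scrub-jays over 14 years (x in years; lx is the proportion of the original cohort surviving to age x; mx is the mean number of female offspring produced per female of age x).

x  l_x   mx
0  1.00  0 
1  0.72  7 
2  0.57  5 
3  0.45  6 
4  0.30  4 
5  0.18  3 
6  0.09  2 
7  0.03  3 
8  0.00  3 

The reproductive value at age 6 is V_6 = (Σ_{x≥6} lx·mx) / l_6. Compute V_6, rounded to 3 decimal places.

3.000

lx·mx for x ≥ 6: 0.18, 0.09, 0 → sum = 0.27
V_6 = 0.27 / l_6 = 0.27 / 0.09 = 3 → 3.000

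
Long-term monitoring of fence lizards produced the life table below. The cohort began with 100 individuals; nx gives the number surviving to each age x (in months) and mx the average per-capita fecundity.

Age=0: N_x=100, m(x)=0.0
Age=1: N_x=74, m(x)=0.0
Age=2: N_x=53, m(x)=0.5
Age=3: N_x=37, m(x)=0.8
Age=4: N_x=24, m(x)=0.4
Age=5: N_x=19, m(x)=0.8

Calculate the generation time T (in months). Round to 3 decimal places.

3.167

lx = nx/n0 = nx/100: 1, 0.74, 0.53, 0.37, 0.24, 0.19
lx·mx: 0, 0, 0.265, 0.296, 0.096, 0.152 → R0 = 0.809
x·lx·mx: 0, 0, 0.53, 0.888, 0.384, 0.76 → Σ = 2.562
T = 2.562 / 0.809 = 3.166873… → 3.167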